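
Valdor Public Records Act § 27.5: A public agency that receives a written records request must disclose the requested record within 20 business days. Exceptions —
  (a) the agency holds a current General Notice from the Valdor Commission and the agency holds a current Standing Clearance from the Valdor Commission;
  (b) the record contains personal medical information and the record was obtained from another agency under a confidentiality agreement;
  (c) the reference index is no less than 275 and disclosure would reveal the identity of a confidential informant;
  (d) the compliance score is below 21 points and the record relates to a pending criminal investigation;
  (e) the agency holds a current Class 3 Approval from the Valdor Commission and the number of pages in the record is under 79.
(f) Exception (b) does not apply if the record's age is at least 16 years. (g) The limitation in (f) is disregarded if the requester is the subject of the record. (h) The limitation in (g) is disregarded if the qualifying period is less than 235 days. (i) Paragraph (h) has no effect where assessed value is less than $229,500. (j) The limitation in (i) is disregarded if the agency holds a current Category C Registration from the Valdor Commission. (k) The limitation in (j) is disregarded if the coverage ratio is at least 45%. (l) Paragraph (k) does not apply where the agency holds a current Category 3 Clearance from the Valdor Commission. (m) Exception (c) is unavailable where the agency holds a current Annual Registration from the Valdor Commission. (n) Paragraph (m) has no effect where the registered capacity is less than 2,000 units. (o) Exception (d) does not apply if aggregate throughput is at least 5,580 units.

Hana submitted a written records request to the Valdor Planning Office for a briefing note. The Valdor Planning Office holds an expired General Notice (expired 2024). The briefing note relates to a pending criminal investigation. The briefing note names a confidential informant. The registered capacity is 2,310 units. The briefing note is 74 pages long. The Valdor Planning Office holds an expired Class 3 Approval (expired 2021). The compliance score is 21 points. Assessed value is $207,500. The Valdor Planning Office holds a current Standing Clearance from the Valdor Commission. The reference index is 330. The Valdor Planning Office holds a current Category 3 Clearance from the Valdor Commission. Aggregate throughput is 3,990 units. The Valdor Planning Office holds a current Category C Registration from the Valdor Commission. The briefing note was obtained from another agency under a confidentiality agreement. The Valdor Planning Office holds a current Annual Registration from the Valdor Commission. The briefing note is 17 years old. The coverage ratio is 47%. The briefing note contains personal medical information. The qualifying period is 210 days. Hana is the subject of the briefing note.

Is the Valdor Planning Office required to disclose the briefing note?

Exception (a) fails — the General Notice is not current.
All of (b)'s requirements are met (the briefing note contains personal medical information; the briefing note was obtained under a confidentiality agreement). Turning to paragraphs (f)–(l): (f) applies — the record's age is 17 years, meeting the 16 years threshold. (g) applies (Hana is the subject of the briefing note), but yields to (h): (h) applies — the qualifying period is 210 days, less than the 235 days limit. (i) applies (assessed value is $207,500, less than the $229,500 limit), but is displaced by (j): (j) operates against (i): a current Category C Registration is held. (k) applies (the coverage ratio is 47%, meeting the 45% threshold), but yields to (l): (l) operates against (k): a current Category 3 Clearance is held. So (b) is unavailable.
Exception (c) is satisfied on its face — the reference index is 330, meeting the 275 threshold; the briefing note names a confidential informant. But: (m) operates — a current Annual Registration is held. (n), which would lift (m), is inapplicable — the registered capacity is 2,310 units, not less than 2,000 units. So (c) is unavailable.
Exception (d) requires that the compliance score is below 21 points; but the compliance score is 21 points, not below 21 points, so (d) is unavailable.
Exception (e) fails — there is no Class 3 Approval in force.
No exception is made out. the Valdor Planning Office falls within the general rule.

Yes — the Valdor Planning Office must disclose the briefing note.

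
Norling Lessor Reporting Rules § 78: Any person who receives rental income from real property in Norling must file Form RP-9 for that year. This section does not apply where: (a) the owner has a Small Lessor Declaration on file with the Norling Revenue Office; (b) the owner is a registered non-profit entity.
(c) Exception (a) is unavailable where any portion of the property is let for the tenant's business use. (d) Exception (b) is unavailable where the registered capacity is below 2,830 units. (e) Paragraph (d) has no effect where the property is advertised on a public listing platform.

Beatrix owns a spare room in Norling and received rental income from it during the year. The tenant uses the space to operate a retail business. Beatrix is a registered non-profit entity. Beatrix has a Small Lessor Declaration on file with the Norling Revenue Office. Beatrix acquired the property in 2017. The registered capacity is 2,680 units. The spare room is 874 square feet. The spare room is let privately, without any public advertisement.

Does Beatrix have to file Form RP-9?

Yes — Beatrix must file Form RP-9.

Exception (a) is satisfied on its face — a Small Lessor Declaration is on file. Turning to paragraph (c): (c) is engaged — the space is let for business use. So (a) is unavailable.
Exception (b): Beatrix is a registered non-profit — every condition holds. But applying paragraphs (d)–(e): (d) is triggered — the registered capacity is 2,680 units, below the 2,830 units limit. (e), which would lift (d), is not engaged — the property is let privately without advertisement. (b) is therefore removed.
No exception applies. The general rule governs.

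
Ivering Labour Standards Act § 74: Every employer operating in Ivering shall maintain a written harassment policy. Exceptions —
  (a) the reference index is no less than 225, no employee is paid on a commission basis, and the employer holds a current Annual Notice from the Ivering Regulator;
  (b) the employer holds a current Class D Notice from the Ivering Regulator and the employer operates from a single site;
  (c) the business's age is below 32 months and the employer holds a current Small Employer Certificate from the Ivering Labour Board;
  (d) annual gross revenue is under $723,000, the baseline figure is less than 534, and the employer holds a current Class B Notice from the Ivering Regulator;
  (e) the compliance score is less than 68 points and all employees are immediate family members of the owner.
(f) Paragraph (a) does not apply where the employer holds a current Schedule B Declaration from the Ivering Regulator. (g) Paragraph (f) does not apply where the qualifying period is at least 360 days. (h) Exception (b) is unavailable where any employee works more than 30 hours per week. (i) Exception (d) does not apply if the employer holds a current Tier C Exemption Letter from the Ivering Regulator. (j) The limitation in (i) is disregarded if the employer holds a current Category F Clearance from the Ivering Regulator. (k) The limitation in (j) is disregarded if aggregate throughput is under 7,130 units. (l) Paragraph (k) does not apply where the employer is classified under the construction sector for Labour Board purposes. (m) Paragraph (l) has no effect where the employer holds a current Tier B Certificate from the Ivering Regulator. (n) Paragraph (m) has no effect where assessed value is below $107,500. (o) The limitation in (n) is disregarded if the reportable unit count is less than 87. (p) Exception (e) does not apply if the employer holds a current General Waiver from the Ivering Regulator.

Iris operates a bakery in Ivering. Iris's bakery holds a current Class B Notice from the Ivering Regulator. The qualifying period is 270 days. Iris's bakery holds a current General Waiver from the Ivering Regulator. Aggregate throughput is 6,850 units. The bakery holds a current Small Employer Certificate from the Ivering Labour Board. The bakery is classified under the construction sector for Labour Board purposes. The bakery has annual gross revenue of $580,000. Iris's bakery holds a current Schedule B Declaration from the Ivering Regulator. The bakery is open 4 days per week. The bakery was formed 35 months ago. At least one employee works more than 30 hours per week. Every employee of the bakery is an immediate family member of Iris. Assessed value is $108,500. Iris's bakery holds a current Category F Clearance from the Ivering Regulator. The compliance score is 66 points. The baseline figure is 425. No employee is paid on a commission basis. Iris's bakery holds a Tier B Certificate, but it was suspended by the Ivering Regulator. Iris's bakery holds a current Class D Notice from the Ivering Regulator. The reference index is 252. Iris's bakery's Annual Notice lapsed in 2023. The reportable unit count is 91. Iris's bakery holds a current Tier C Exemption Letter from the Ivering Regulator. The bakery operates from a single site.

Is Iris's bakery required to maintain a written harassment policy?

Exception (a) fails — the Annual Notice is not current.
All of (b)'s requirements are met (a current Class D Notice is held; the employer operates from a single site). But applying paragraph (h): (h) operates — at least one employee exceeds 30 hours/week. So (b) is unavailable.
Exception (c) fails — the business's age is 35 months, not below 32 months.
Exception (d)'s conditions are all satisfied: annual gross revenue is $580,000, under the $723,000 limit; the baseline figure is 425, less than the 534 limit; a current Class B Notice is held. Under paragraphs (i)–(o): (i) would limit (d) — a current Tier C Exemption Letter is held — but (j) sets (i) aside: (j) operates against (i): a current Category F Clearance is held. (k) would limit (j) — aggregate throughput is 6,850 units, under the 7,130 units limit — but (l) sets (k) aside: (l) applies — the bakery is classified under the construction sector. (m) does not operate here (the Tier B Certificate is not current), so (l) stands. Exception (d) stands.
Exception (e) is satisfied on its face — the compliance score is 66 points, less than the 68 points limit; every employee is an immediate family member. But: (p) is engaged — a current General Waiver is held. So (e) is unavailable.

No — exception (d) applies; Iris's bakery is not required to maintain a written harassment policy.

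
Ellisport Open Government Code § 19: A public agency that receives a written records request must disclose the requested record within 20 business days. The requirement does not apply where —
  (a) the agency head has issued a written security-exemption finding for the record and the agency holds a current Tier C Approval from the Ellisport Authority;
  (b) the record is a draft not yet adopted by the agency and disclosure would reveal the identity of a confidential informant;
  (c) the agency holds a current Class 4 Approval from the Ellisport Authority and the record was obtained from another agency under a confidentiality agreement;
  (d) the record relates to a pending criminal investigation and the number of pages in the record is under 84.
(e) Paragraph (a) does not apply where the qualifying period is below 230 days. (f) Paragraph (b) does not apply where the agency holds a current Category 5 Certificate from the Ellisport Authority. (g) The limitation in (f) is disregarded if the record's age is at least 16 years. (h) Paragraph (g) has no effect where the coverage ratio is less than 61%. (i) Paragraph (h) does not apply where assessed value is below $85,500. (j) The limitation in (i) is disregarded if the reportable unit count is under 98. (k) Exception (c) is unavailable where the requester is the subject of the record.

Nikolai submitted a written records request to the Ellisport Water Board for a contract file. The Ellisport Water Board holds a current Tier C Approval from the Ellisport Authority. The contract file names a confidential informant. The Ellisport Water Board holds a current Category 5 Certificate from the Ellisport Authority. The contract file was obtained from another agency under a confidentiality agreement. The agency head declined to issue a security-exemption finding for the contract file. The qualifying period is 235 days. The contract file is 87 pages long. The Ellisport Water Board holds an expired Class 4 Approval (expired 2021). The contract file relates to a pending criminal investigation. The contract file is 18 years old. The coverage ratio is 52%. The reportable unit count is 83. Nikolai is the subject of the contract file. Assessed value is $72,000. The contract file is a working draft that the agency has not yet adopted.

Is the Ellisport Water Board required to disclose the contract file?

Yes — the Ellisport Water Board must disclose the contract file.

Exception (a) does not apply: the agency head declined to issue a security-exemption finding.
Exception (b) is satisfied on its face — the contract file is an unadopted draft; the contract file names a confidential informant. But applying paragraphs (f)–(j): (f) operates against (b): a current Category 5 Certificate is held. (g) would limit (f) — the record's age is 18 years, meeting the 16 years threshold — but (h) sets (g) aside: (h) is engaged — the coverage ratio is 52%, less than the 61% limit. (i) operates (assessed value is $72,000, below the $85,500 limit), but is overridden by (j): (j) operates against (i): the reportable unit count is 83, under the 98 limit. So (b) is unavailable.
Exception (c) requires that the agency holds a current Class 4 Approval from the Ellisport Authority; but no current Class 4 Approval is held, so (c) is unavailable.
Exception (d) requires that the number of pages in the record is under 84; but the number of pages in the record is 87, not under 84, so (d) is unavailable.
No exception is made out. the Ellisport Water Board falls within the general rule.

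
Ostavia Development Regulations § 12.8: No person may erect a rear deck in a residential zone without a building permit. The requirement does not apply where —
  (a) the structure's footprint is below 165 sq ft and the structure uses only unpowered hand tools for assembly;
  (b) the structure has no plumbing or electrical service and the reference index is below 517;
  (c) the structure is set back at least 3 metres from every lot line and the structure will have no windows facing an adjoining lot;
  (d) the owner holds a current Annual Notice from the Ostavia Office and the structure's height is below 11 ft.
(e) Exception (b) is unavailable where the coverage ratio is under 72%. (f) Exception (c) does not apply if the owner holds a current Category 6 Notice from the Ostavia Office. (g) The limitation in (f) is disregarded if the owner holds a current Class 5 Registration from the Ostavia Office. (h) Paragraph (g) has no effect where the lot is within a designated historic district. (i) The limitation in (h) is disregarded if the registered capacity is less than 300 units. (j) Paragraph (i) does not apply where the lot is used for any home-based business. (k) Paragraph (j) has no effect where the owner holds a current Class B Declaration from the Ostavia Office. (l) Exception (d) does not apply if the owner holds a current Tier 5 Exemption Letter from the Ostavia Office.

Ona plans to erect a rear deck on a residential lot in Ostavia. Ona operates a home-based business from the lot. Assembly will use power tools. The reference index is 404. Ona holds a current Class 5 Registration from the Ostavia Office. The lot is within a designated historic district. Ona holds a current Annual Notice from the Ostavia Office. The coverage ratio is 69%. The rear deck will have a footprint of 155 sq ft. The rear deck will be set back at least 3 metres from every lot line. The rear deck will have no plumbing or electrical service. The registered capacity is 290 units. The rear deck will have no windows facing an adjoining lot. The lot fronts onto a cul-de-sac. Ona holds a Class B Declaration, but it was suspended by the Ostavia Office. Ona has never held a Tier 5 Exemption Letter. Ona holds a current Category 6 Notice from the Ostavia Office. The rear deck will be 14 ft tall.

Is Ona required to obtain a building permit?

Exception (a) requires that the structure uses only unpowered hand tools for assembly; but assembly uses power tools, so (a) is unavailable.
Exception (b) is satisfied on its face — there is no plumbing or electrical service; the reference index is 404, below the 517 limit. However, paragraph (e) must be considered: (e) is triggered — the coverage ratio is 69%, under the 72% limit. So (b) is unavailable.
Exception (c): the setback is at least 3 m on every side; no windows face an adjoining lot — every condition holds. However, paragraphs (f)–(k) must be considered: (f) applies — a current Category 6 Notice is held. (g) would limit (f) — a current Class 5 Registration is held — but (h) sets (g) aside: (h) operates against (g): the lot is in a historic district. (i) applies (the registered capacity is 290 units, less than the 300 units limit), but is itself disapplied by (j): (j) operates against (i): a home-based business operates on the lot. (k) is not engaged (no current Class B Declaration is held), so (j) stands. (c) is therefore removed.
Exception (d) does not apply: the structure's height is 14 ft, not below 11 ft.
Every exception is unavailable, so the rule governs.

Yes — Ona must obtain a building permit.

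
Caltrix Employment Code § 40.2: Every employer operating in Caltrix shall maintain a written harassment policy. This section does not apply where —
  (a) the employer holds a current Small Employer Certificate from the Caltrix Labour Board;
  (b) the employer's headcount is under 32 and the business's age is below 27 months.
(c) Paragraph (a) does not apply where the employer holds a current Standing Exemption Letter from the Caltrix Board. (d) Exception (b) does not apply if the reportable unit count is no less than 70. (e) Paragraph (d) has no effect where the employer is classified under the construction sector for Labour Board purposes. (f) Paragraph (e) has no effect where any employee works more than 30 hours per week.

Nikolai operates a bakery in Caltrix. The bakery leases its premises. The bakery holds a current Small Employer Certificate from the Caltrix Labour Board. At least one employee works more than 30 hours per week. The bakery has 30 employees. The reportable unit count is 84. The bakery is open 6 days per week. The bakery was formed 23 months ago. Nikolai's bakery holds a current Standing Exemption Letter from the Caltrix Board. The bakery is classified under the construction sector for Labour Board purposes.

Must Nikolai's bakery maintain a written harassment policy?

Exception (a)'s conditions are all satisfied: a current Small Employer Certificate is held. However, paragraph (c) must be considered: (c) applies — a current Standing Exemption Letter is held. Exception (a) does not apply.
Exception (b) is satisfied on its face — the employer's headcount is 30, under the 32 limit; the business's age is 23 months, below the 27 months limit. However, paragraphs (d)–(f) must be considered: (d) operates — the reportable unit count is 84, meeting the 70 threshold. (e) would limit (d) — the bakery is classified under the construction sector — but (f) sets (e) aside: (f) operates against (e): at least one employee exceeds 30 hours/week. Exception (b) does not apply.
No exception applies. The general rule governs.

Yes — Nikolai's bakery must maintain a written harassment policy.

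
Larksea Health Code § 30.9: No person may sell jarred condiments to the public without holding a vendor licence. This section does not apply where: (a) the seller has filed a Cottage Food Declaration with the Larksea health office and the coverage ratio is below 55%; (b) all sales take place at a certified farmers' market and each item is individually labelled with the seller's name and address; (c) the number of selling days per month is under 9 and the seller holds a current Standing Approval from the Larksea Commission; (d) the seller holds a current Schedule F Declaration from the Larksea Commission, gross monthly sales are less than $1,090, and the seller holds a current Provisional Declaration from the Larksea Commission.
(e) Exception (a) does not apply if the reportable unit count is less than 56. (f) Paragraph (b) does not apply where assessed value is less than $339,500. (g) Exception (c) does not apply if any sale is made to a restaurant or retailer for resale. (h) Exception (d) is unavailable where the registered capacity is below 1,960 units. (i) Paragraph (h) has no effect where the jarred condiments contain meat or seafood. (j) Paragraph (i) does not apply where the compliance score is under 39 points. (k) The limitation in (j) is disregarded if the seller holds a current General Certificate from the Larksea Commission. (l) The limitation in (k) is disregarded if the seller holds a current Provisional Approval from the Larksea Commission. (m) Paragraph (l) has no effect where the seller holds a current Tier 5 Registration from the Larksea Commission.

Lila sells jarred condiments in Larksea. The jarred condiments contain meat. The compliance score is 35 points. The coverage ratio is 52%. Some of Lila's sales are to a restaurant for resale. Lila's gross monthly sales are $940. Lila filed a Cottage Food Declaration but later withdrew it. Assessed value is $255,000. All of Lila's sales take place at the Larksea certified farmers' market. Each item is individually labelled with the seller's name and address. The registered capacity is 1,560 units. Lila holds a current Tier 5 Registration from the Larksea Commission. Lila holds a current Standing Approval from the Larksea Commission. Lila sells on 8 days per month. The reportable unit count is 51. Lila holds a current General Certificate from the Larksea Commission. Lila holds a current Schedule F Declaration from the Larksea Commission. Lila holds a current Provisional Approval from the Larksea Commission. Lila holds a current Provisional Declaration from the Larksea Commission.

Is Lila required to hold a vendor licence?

Exception (a) fails — the Cottage Food Declaration was withdrawn.
Exception (b)'s conditions are all satisfied: all sales are at a certified farmers' market; items are individually labelled. However, paragraph (f) must be considered: (f) is engaged — assessed value is $255,000, less than the $339,500 limit. Exception (b) does not apply.
All of (c)'s requirements are met (the number of selling days per month is 8, under the 9 limit; a current Standing Approval is held). However, paragraph (g) must be considered: (g) operates — some sales are to a restaurant for resale. Exception (c) does not apply.
Exception (d) is satisfied on its face — a current Schedule F Declaration is held; gross monthly sales are $940, less than the $1,090 limit; a current Provisional Declaration is held. Considering the limiting provisions: (h) would limit (d) — the registered capacity is 1,560 units, below the 1,960 units limit — but (i) sets (h) aside: (i) is triggered — the jarred condiments contain meat. (j) would limit (i) — the compliance score is 35 points, under the 39 points limit — but (k) sets (j) aside: (k) is engaged — a current General Certificate is held. (l) would limit (k) — a current Provisional Approval is held — but (m) sets (l) aside: (m) is triggered — a current Tier 5 Registration is held. Exception (d) stands.

No — exception (d) applies; Lila is not required to hold a vendor licence.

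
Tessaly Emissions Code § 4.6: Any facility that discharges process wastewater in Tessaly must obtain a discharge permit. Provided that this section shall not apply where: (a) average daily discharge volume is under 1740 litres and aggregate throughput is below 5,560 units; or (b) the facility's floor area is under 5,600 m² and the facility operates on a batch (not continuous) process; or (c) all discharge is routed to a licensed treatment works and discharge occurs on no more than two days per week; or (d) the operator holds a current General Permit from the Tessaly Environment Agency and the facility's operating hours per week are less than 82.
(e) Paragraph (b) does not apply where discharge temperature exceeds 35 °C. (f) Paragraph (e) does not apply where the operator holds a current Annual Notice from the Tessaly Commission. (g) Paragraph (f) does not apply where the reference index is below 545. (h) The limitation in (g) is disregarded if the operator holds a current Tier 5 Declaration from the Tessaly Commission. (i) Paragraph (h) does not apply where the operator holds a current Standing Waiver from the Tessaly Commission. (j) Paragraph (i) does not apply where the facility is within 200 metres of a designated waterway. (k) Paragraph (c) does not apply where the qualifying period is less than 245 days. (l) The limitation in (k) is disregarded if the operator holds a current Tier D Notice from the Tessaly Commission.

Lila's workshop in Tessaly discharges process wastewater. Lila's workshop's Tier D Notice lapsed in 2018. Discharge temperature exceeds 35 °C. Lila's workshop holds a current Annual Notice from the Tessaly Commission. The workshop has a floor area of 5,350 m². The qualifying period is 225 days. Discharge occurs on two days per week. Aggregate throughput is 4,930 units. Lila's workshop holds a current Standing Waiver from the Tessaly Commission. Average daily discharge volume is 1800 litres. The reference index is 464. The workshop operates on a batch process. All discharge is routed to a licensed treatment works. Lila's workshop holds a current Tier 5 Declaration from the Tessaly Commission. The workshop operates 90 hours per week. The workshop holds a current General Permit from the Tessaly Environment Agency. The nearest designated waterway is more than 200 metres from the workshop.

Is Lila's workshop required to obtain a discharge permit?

Exception (a) does not apply: average daily discharge volume is 1800 litres, not under 1740 litres.
All of (b)'s requirements are met (the facility's floor area is 5,350 m², under the 5,600 m² limit; the facility operates on a batch process). But applying paragraphs (e)–(j): (e) operates against (b): discharge temperature exceeds 35 °C. (f) would limit (e) — a current Annual Notice is held — but (g) sets (f) aside: (g) operates against (f): the reference index is 464, below the 545 limit. (h) operates (a current Tier 5 Declaration is held), but is overridden by (i): (i) operates — a current Standing Waiver is held. (j) is not triggered (the workshop is more than 200 m from any designated waterway), so (i) stands. (b) is therefore removed.
Exception (c): discharge is routed to a licensed treatment works; discharge occurs on no more than two days per week — every condition holds. But: (k) operates — the qualifying period is 225 days, less than the 245 days limit. (l) is not engaged (there is no Tier D Notice in force), so (k) stands. So (c) is unavailable.
Exception (d) fails — the facility's operating hours per week are 90, not less than 82.
None of the exceptions is available; § 4.6 applies in full.

Yes — Lila's workshop must obtain a discharge permit.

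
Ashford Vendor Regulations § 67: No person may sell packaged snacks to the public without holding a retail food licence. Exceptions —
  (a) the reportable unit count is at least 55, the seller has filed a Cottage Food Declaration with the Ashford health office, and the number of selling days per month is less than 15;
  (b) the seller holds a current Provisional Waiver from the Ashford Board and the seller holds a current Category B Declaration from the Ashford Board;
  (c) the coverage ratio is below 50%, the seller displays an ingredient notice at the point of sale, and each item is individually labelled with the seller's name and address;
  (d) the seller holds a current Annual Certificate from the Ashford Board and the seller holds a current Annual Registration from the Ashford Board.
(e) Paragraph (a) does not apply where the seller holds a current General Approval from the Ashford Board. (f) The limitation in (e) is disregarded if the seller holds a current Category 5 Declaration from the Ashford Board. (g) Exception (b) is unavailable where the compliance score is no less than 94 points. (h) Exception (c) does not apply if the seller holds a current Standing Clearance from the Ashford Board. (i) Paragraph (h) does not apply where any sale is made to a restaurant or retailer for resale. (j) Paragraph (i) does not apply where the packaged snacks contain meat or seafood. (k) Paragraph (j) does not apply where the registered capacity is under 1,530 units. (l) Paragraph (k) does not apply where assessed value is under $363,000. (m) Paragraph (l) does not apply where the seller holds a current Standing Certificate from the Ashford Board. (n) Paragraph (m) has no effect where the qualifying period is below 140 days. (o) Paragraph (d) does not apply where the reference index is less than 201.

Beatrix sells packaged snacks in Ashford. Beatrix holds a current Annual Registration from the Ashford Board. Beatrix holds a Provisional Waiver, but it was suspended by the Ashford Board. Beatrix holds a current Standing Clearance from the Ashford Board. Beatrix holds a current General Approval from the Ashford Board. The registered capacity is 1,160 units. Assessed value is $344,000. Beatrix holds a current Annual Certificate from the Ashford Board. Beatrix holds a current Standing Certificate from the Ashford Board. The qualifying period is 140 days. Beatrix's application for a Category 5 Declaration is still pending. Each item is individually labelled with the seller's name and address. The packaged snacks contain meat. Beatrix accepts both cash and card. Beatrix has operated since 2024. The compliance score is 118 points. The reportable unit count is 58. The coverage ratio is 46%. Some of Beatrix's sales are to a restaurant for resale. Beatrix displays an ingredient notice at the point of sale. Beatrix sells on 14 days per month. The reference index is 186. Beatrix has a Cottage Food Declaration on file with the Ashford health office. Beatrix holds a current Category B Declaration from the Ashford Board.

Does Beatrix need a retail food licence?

Exception (a): the reportable unit count is 58, meeting the 55 threshold; a Cottage Food Declaration is on file; the number of selling days per month is 14, less than the 15 limit — every condition holds. But applying paragraphs (e)–(f): (e) operates against (a): a current General Approval is held. (f), which would lift (e), is not triggered — there is no Category 5 Declaration in force. (a) is therefore removed.
Exception (b) fails — there is no Provisional Waiver in force.
Exception (c): the coverage ratio is 46%, below the 50% limit; an ingredient notice is displayed; items are individually labelled — every condition holds. As to paragraphs (h)–(n): (h) operates (a current Standing Clearance is held), but is set aside by (i): (i) operates against (h): some sales are to a restaurant for resale. (j) would limit (i) — the packaged snacks contain meat — but (k) sets (j) aside: (k) operates against (j): the registered capacity is 1,160 units, under the 1,530 units limit. (l) would limit (k) — assessed value is $344,000, under the $363,000 limit — but (m) sets (l) aside: (m) operates against (l): a current Standing Certificate is held. (n) is not triggered (the qualifying period is 140 days, not below 140 days), so (m) stands. (c) remains available.
Exception (d) is satisfied on its face — a current Annual Certificate is held; a current Annual Registration is held. But: (o) is engaged — the reference index is 186, less than the 201 limit. So (d) is unavailable.

No — exception (c) applies; Beatrix is not required to hold a retail food licence.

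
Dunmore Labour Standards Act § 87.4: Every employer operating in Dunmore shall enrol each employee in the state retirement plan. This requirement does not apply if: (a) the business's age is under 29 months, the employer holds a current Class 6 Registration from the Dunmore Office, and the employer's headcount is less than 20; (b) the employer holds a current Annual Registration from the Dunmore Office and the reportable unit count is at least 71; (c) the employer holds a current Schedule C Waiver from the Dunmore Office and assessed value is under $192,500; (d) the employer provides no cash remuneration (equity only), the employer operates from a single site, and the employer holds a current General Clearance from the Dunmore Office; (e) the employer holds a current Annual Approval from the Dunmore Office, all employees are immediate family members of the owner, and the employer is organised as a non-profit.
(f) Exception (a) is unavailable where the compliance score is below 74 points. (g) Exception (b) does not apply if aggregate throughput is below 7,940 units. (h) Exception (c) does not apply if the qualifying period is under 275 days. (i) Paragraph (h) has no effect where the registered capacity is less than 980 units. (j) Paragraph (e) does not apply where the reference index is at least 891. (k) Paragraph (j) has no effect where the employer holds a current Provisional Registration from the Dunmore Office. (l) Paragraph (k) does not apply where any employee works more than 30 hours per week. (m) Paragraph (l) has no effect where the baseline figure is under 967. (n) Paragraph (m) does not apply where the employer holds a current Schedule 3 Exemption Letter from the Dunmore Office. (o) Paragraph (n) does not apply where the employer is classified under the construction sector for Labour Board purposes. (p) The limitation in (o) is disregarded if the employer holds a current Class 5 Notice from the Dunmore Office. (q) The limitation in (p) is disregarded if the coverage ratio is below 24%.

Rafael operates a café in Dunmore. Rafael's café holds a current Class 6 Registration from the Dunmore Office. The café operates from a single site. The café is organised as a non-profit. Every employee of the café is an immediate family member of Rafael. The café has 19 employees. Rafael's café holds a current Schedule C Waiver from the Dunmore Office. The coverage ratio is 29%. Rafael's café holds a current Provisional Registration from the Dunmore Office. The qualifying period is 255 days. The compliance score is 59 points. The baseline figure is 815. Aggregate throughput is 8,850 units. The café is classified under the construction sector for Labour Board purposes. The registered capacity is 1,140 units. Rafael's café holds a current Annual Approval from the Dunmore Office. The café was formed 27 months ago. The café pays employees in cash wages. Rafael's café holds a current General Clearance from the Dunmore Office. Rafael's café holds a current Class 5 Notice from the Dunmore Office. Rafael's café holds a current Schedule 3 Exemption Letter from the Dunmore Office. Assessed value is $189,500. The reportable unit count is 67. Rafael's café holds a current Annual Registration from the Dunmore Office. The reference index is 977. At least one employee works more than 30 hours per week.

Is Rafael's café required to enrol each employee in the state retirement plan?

Exception (a)'s conditions are all satisfied: the business's age is 27 months, under the 29 months limit; a current Class 6 Registration is held; the employer's headcount is 19, less than the 20 limit. But: (f) is triggered — the compliance score is 59 points, below the 74 points limit. (a) is therefore removed.
Exception (b) requires that the reportable unit count is at least 71; but the reportable unit count is 67, short of 71, so (b) is unavailable.
Exception (c) is satisfied on its face — a current Schedule C Waiver is held; assessed value is $189,500, under the $192,500 limit. However, paragraphs (h)–(i) must be considered: (h) operates against (c): the qualifying period is 255 days, under the 275 days limit. (i), which would lift (h), is not engaged — the registered capacity is 1,140 units, not less than 980 units. (c) is therefore removed.
Exception (d) does not apply: employees are paid cash wages.
Exception (e): a current Annual Approval is held; every employee is an immediate family member; the employer is a non-profit — every condition holds. But: (j) is engaged — the reference index is 977, meeting the 891 threshold. (k) would limit (j) — a current Provisional Registration is held — but (l) sets (k) aside: (l) operates against (k): at least one employee exceeds 30 hours/week. (m) is triggered (the baseline figure is 815, under the 967 limit), but is displaced by (n): (n) operates against (m): a current Schedule 3 Exemption Letter is held. (o) would limit (n) — the café is classified under the construction sector — but (p) sets (o) aside: (p) is triggered — a current Class 5 Notice is held. (q), which would lift (p), is inapplicable — the coverage ratio is 29%, not below 24%. (e) is therefore removed.
None of the exceptions is available; § 87.4 applies in full.

Yes — Rafael's café must enrol each employee in the state retirement plan.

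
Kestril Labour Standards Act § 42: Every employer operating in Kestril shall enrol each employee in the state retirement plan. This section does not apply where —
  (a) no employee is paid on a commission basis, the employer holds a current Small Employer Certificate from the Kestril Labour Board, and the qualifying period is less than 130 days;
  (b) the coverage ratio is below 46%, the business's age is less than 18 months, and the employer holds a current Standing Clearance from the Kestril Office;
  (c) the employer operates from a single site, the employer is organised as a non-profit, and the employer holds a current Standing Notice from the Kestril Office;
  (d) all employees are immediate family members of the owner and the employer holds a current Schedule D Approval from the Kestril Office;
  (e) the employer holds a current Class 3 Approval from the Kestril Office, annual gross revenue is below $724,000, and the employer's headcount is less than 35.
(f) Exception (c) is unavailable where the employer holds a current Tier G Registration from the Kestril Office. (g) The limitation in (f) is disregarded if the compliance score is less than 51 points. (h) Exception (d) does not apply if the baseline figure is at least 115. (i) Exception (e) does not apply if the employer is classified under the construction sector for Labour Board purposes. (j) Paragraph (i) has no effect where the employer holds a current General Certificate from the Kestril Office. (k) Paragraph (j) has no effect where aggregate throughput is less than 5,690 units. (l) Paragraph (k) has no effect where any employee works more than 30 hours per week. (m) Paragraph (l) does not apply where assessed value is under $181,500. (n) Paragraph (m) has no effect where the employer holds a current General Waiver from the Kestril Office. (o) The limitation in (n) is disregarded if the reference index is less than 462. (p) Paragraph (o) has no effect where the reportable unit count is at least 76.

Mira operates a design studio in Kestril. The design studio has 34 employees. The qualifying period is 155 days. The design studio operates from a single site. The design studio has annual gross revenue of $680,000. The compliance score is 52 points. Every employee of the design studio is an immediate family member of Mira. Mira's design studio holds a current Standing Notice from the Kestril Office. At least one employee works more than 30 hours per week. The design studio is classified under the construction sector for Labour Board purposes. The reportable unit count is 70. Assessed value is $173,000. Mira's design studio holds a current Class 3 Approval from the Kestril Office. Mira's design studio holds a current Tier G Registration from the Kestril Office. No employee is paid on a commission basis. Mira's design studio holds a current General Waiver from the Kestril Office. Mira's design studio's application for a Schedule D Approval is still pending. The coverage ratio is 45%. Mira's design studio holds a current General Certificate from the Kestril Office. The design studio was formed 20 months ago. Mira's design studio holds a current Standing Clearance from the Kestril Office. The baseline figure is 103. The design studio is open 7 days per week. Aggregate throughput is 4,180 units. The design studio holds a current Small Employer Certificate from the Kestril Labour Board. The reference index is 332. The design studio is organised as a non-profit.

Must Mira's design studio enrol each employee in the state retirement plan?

Exception (a) fails — the qualifying period is 155 days, not less than 130 days.
Exception (b) fails — the business's age is 20 months, not less than 18 months.
Exception (c): the employer operates from a single site; the employer is a non-profit; a current Standing Notice is held — every condition holds. However, paragraphs (f)–(g) must be considered: (f) operates against (c): a current Tier G Registration is held. (g) is not triggered (the compliance score is 52 points, not less than 51 points), so (f) stands. Exception (c) does not apply.
Exception (d) fails — the Schedule D Approval is not current.
Exception (e)'s conditions are all satisfied: a current Class 3 Approval is held; annual gross revenue is $680,000, below the $724,000 limit; the employer's headcount is 34, less than the 35 limit. Turning to paragraphs (i)–(p): (i) is engaged — the design studio is classified under the construction sector. (j) would limit (i) — a current General Certificate is held — but (k) sets (j) aside: (k) applies — aggregate throughput is 4,180 units, less than the 5,690 units limit. (l) applies (at least one employee exceeds 30 hours/week), but yields to (m): (m) is engaged — assessed value is $173,000, under the $181,500 limit. (n) would limit (m) — a current General Waiver is held — but (o) sets (n) aside: (o) applies — the reference index is 332, less than the 462 limit. (p) is not triggered (the reportable unit count is 70, short of 76), so (o) stands. (e) is therefore removed.
No exception displaces § 42.

Yes — Mira's design studio must enrol each employee in the state retirement plan.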